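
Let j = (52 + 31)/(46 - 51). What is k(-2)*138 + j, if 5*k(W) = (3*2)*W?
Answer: -1739/5 ≈ -347.80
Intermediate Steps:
k(W) = 6*W/5 (k(W) = ((3*2)*W)/5 = (6*W)/5 = 6*W/5)
j = -83/5 (j = 83/(-5) = 83*(-⅕) = -83/5 ≈ -16.600)
k(-2)*138 + j = ((6/5)*(-2))*138 - 83/5 = -12/5*138 - 83/5 = -1656/5 - 83/5 = -1739/5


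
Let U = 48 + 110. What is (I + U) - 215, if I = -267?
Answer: -324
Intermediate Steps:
U = 158
(I + U) - 215 = (-267 + 158) - 215 = -109 - 215 = -324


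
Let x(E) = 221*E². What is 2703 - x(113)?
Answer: -2819246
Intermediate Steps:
2703 - x(113) = 2703 - 221*113² = 2703 - 221*12769 = 2703 - 1*2821949 = 2703 - 2821949 = -2819246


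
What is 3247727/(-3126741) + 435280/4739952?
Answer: -97451821296/102920849003 ≈ -0.94686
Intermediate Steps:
3247727/(-3126741) + 435280/4739952 = 3247727*(-1/3126741) + 435280*(1/4739952) = -3247727/3126741 + 27205/296247 = -97451821296/102920849003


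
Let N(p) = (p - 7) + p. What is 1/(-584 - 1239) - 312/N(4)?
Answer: -568777/1823 ≈ -312.00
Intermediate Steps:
N(p) = -7 + 2*p (N(p) = (-7 + p) + p = -7 + 2*p)
1/(-584 - 1239) - 312/N(4) = 1/(-584 - 1239) - 312/(-7 + 2*4) = 1/(-1823) - 312/(-7 + 8) = -1/1823 - 312/1 = -1/1823 + 1*(-312) = -1/1823 - 312 = -568777/1823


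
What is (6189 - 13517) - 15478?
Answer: -22806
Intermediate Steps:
(6189 - 13517) - 15478 = -7328 - 15478 = -22806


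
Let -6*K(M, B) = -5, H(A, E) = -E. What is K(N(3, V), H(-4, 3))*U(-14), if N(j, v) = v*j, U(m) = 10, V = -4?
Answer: 25/3 ≈ 8.3333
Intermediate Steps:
N(j, v) = j*v
K(M, B) = ⅚ (K(M, B) = -⅙*(-5) = ⅚)
K(N(3, V), H(-4, 3))*U(-14) = (⅚)*10 = 25/3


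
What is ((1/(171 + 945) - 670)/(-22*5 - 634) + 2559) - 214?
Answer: 1947810599/830304 ≈ 2345.9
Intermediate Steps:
((1/(171 + 945) - 670)/(-22*5 - 634) + 2559) - 214 = ((1/1116 - 670)/(-110 - 634) + 2559) - 214 = ((1/1116 - 670)/(-744) + 2559) - 214 = (-747719/1116*(-1/744) + 2559) - 214 = (747719/830304 + 2559) - 214 = 2125495655/830304 - 214 = 1947810599/830304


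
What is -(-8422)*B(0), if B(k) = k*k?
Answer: 0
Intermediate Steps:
B(k) = k**2
-(-8422)*B(0) = -(-8422)*0**2 = -(-8422)*0 = -4211*0 = 0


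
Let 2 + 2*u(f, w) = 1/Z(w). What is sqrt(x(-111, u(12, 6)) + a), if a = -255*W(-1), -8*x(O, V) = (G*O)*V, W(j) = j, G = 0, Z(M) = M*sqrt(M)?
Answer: sqrt(255) ≈ 15.969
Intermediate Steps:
Z(M) = M**(3/2)
u(f, w) = -1 + 1/(2*w**(3/2)) (u(f, w) = -1 + 1/(2*(w**(3/2))) = -1 + 1/(2*w**(3/2)))
x(O, V) = 0 (x(O, V) = -0*O*V/8 = -0*V = -1/8*0 = 0)
a = 255 (a = -255*(-1) = 255)
sqrt(x(-111, u(12, 6)) + a) = sqrt(0 + 255) = sqrt(255)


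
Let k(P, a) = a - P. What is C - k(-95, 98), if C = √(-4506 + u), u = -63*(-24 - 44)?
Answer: -193 + I*√222 ≈ -193.0 + 14.9*I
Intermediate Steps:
u = 4284 (u = -63*(-68) = 4284)
C = I*√222 (C = √(-4506 + 4284) = √(-222) = I*√222 ≈ 14.9*I)
C - k(-95, 98) = I*√222 - (98 - 1*(-95)) = I*√222 - (98 + 95) = I*√222 - 1*193 = I*√222 - 193 = -193 + I*√222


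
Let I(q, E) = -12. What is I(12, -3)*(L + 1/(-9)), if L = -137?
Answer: 4936/3 ≈ 1645.3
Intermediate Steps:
I(12, -3)*(L + 1/(-9)) = -12*(-137 + 1/(-9)) = -12*(-137 - 1/9) = -12*(-1234/9) = 4936/3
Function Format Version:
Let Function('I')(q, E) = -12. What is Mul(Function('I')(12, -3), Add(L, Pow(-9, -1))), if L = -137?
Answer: Rational(4936, 3) ≈ 1645.3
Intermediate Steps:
Mul(Function('I')(12, -3), Add(L, Pow(-9, -1))) = Mul(-12, Add(-137, Pow(-9, -1))) = Mul(-12, Add(-137, Rational(-1, 9))) = Mul(-12, Rational(-1234, 9)) = Rational(4936, 3)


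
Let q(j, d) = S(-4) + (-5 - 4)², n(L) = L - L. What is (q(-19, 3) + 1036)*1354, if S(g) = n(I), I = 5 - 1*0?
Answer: 1512418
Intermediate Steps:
I = 5 (I = 5 + 0 = 5)
n(L) = 0
S(g) = 0
q(j, d) = 81 (q(j, d) = 0 + (-5 - 4)² = 0 + (-9)² = 0 + 81 = 81)
(q(-19, 3) + 1036)*1354 = (81 + 1036)*1354 = 1117*1354 = 1512418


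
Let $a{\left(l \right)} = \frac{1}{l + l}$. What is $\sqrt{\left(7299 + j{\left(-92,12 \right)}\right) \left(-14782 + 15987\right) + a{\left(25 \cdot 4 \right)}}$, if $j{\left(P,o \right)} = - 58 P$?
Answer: $\frac{\sqrt{6090070002}}{20} \approx 3901.9$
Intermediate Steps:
$a{\left(l \right)} = \frac{1}{2 l}$
$\sqrt{\left(7299 + j{\left(-92,12 \right)}\right) \left(-14782 + 15987\right) + a{\left(25 \cdot 4 \right)}} = \sqrt{\left(7299 - -5336\right) \left(-14782 + 15987\right) + \frac{1}{2 \cdot 25 \cdot 4}} = \sqrt{\left(7299 + 5336\right) 1205 + \frac{1}{2 \cdot 100}} = \sqrt{12635 \cdot 1205 + \frac{1}{2} \cdot \frac{1}{100}} = \sqrt{15225175 + \frac{1}{200}} = \sqrt{\frac{3045035001}{200}} = \frac{\sqrt{6090070002}}{20}$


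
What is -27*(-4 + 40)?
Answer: -972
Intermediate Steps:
-27*(-4 + 40) = -27*36 = -972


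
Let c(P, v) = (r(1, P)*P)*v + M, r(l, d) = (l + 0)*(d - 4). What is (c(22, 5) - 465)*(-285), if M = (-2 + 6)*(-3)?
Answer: -428355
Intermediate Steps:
r(l, d) = l*(-4 + d)
M = -12 (M = 4*(-3) = -12)
c(P, v) = -12 + P*v*(-4 + P) (c(P, v) = ((1*(-4 + P))*P)*v - 12 = ((-4 + P)*P)*v - 12 = (P*(-4 + P))*v - 12 = P*v*(-4 + P) - 12 = -12 + P*v*(-4 + P))
(c(22, 5) - 465)*(-285) = ((-12 + 22*5*(-4 + 22)) - 465)*(-285) = ((-12 + 22*5*18) - 465)*(-285) = ((-12 + 1980) - 465)*(-285) = (1968 - 465)*(-285) = 1503*(-285) = -428355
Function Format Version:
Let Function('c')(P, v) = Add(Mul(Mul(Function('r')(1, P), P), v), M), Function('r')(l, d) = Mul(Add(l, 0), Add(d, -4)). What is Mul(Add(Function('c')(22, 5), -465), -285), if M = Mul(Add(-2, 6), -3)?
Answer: -428355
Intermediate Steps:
Function('r')(l, d) = Mul(l, Add(-4, d))
M = -12 (M = Mul(4, -3) = -12)
Function('c')(P, v) = Add(-12, Mul(P, v, Add(-4, P))) (Function('c')(P, v) = Add(Mul(Mul(Mul(1, Add(-4, P)), P), v), -12) = Add(Mul(Mul(Add(-4, P), P), v), -12) = Add(Mul(Mul(P, Add(-4, P)), v), -12) = Add(Mul(P, v, Add(-4, P)), -12) = Add(-12, Mul(P, v, Add(-4, P))))
Mul(Add(Function('c')(22, 5), -465), -285) = Mul(Add(Add(-12, Mul(22, 5, Add(-4, 22))), -465), -285) = Mul(Add(Add(-12, Mul(22, 5, 18)), -465), -285) = Mul(Add(Add(-12, 1980), -465), -285) = Mul(Add(1968, -465), -285) = Mul(1503, -285) = -428355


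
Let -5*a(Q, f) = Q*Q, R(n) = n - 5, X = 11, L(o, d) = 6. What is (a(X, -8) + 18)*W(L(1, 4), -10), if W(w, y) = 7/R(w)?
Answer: -217/5 ≈ -43.400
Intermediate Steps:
R(n) = -5 + n
W(w, y) = 7/(-5 + w)
a(Q, f) = -Q²/5 (a(Q, f) = -Q*Q/5 = -Q²/5)
(a(X, -8) + 18)*W(L(1, 4), -10) = (-⅕*11² + 18)*(7/(-5 + 6)) = (-⅕*121 + 18)*(7/1) = (-121/5 + 18)*(7*1) = -31/5*7 = -217/5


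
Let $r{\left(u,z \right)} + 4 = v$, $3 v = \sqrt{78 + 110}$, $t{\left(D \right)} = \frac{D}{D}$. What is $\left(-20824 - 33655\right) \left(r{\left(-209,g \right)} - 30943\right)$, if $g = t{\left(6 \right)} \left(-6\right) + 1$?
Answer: $1685961613 - \frac{108958 \sqrt{47}}{3} \approx 1.6857 \cdot 10^{9}$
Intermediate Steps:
$t{\left(D \right)} = 1$
$g = -5$ ($g = 1 \left(-6\right) + 1 = -6 + 1 = -5$)
$v = \frac{2 \sqrt{47}}{3}$ ($v = \frac{\sqrt{78 + 110}}{3} = \frac{\sqrt{188}}{3} = \frac{2 \sqrt{47}}{3} \approx 4.5704$)
$r{\left(u,z \right)} = -4 + \frac{2 \sqrt{47}}{3}$
$\left(-20824 - 33655\right) \left(r{\left(-209,g \right)} - 30943\right) = \left(-20824 - 33655\right) \left(\left(-4 + \frac{2 \sqrt{47}}{3}\right) - 30943\right) = - 54479 \left(-30947 + \frac{2 \sqrt{47}}{3}\right) = 1685961613 - \frac{108958 \sqrt{47}}{3}$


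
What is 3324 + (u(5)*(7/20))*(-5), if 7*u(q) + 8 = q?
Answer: 13299/4 ≈ 3324.8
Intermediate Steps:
u(q) = -8/7 + q/7
3324 + (u(5)*(7/20))*(-5) = 3324 + ((-8/7 + (⅐)*5)*(7/20))*(-5) = 3324 + ((-8/7 + 5/7)*(7*(1/20)))*(-5) = 3324 - 3/7*7/20*(-5) = 3324 - 3/20*(-5) = 3324 + ¾ = 13299/4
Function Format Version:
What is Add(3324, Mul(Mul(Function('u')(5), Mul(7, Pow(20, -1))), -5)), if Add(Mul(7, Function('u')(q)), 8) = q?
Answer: Rational(13299, 4) ≈ 3324.8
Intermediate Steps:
Function('u')(q) = Add(Rational(-8, 7), Mul(Rational(1, 7), q))
Add(3324, Mul(Mul(Function('u')(5), Mul(7, Pow(20, -1))), -5)) = Add(3324, Mul(Mul(Add(Rational(-8, 7), Mul(Rational(1, 7), 5)), Mul(7, Pow(20, -1))), -5)) = Add(3324, Mul(Mul(Add(Rational(-8, 7), Rational(5, 7)), Mul(7, Rational(1, 20))), -5)) = Add(3324, Mul(Mul(Rational(-3, 7), Rational(7, 20)), -5)) = Add(3324, Mul(Rational(-3, 20), -5)) = Add(3324, Rational(3, 4)) = Rational(13299, 4)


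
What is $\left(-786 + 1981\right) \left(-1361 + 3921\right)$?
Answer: $3059200$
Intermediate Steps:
$\left(-786 + 1981\right) \left(-1361 + 3921\right) = 1195 \cdot 2560 = 3059200$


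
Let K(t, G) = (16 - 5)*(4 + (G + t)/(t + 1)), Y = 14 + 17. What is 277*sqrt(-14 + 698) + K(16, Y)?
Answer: 1265/17 + 1662*sqrt(19) ≈ 7318.9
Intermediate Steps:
Y = 31
K(t, G) = 44 + 11*(G + t)/(1 + t) (K(t, G) = 11*(4 + (G + t)/(1 + t)) = 44 + 11*(G + t)/(1 + t))
277*sqrt(-14 + 698) + K(16, Y) = 277*sqrt(-14 + 698) + 11*(4 + 31 + 5*16)/(1 + 16) = 277*sqrt(684) + 11*(4 + 31 + 80)/17 = 277*(6*sqrt(19)) + 11*(1/17)*115 = 1662*sqrt(19) + 1265/17 = 1265/17 + 1662*sqrt(19)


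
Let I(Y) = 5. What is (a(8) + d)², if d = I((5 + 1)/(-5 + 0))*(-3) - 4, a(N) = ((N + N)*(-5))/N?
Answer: 841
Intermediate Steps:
a(N) = -10 (a(N) = ((2*N)*(-5))/N = (-10*N)/N = -10)
d = -19 (d = 5*(-3) - 4 = -15 - 4 = -19)
(a(8) + d)² = (-10 - 19)² = (-29)² = 841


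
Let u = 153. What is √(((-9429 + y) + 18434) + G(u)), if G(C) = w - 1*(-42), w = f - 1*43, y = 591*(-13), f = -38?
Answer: √1283 ≈ 35.819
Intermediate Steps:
y = -7683
w = -81 (w = -38 - 1*43 = -38 - 43 = -81)
G(C) = -39 (G(C) = -81 - 1*(-42) = -81 + 42 = -39)
√(((-9429 + y) + 18434) + G(u)) = √(((-9429 - 7683) + 18434) - 39) = √((-17112 + 18434) - 39) = √(1322 - 39) = √1283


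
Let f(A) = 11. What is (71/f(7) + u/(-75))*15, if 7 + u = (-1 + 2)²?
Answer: 5391/55 ≈ 98.018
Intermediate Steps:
u = -6 (u = -7 + (-1 + 2)² = -7 + 1² = -7 + 1 = -6)
(71/f(7) + u/(-75))*15 = (71/11 - 6/(-75))*15 = (71*(1/11) - 6*(-1/75))*15 = (71/11 + 2/25)*15 = (1797/275)*15 = 5391/55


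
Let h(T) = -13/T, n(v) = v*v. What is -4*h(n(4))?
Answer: 13/4 ≈ 3.2500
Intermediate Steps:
n(v) = v²
-4*h(n(4)) = -(-52)/(4²) = -(-52)/16 = -4*(-13/16) = 13/4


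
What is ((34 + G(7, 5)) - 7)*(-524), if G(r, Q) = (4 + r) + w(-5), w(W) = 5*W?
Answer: -6812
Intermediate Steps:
G(r, Q) = -21 + r (G(r, Q) = (4 + r) + 5*(-5) = (4 + r) - 25 = -21 + r)
((34 + G(7, 5)) - 7)*(-524) = ((34 + (-21 + 7)) - 7)*(-524) = ((34 - 14) - 7)*(-524) = (20 - 7)*(-524) = 13*(-524) = -6812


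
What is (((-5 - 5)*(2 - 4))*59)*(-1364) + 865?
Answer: -1608655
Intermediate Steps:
(((-5 - 5)*(2 - 4))*59)*(-1364) + 865 = (-10*(-2)*59)*(-1364) + 865 = (20*59)*(-1364) + 865 = 1180*(-1364) + 865 = -1609520 + 865 = -1608655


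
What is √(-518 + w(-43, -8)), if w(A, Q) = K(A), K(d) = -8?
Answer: I*√526 ≈ 22.935*I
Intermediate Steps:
w(A, Q) = -8
√(-518 + w(-43, -8)) = √(-518 - 8) = √(-526) = I*√526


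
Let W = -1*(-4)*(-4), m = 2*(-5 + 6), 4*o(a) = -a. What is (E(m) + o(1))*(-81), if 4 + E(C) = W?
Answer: 6561/4 ≈ 1640.3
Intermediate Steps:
o(a) = -a/4 (o(a) = (-a)/4 = -a/4)
m = 2 (m = 2*1 = 2)
W = -16 (W = 4*(-4) = -16)
E(C) = -20 (E(C) = -4 - 16 = -20)
(E(m) + o(1))*(-81) = (-20 - ¼*1)*(-81) = (-20 - ¼)*(-81) = -81/4*(-81) = 6561/4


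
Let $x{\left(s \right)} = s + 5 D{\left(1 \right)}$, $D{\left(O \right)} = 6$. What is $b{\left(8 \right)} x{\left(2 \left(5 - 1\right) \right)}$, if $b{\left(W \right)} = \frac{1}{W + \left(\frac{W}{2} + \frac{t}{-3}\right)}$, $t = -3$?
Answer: $\frac{38}{13} \approx 2.9231$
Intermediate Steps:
$b{\left(W \right)} = \frac{1}{1 + \frac{3 W}{2}}$ ($b{\left(W \right)} = \frac{1}{W + \left(\frac{W}{2} - \frac{3}{-3}\right)} = \frac{1}{W + \left(W \frac{1}{2} - -1\right)} = \frac{1}{W + \left(\frac{W}{2} + 1\right)} = \frac{1}{W + \left(1 + \frac{W}{2}\right)} = \frac{1}{1 + \frac{3 W}{2}}$)
$x{\left(s \right)} = 30 + s$ ($x{\left(s \right)} = s + 5 \cdot 6 = s + 30 = 30 + s$)
$b{\left(8 \right)} x{\left(2 \left(5 - 1\right) \right)} = \frac{2}{2 + 3 \cdot 8} \left(30 + 2 \left(5 - 1\right)\right) = \frac{2}{2 + 24} \left(30 + 2 \cdot 4\right) = \frac{2}{26} \left(30 + 8\right) = 2 \cdot \frac{1}{26} \cdot 38 = \frac{1}{13} \cdot 38 = \frac{38}{13}$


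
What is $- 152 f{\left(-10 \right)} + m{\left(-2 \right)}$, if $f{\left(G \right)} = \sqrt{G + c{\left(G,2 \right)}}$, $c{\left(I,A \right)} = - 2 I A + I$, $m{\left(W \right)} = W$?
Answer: $-2 - 304 \sqrt{5} \approx -681.76$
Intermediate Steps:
$c{\left(I,A \right)} = I - 2 A I$ ($c{\left(I,A \right)} = - 2 A I + I = I - 2 A I$)
$f{\left(G \right)} = \sqrt{2} \sqrt{- G}$ ($f{\left(G \right)} = \sqrt{G + G \left(1 - 4\right)} = \sqrt{G + G \left(-3\right)} = \sqrt{G - 3 G} = \sqrt{- 2 G} = \sqrt{2} \sqrt{- G}$)
$- 152 f{\left(-10 \right)} + m{\left(-2 \right)} = - 152 \sqrt{2} \sqrt{\left(-1\right) \left(-10\right)} - 2 = - 152 \sqrt{2} \sqrt{10} - 2 = - 152 \cdot 2 \sqrt{5} - 2 = - 304 \sqrt{5} - 2 = -2 - 304 \sqrt{5}$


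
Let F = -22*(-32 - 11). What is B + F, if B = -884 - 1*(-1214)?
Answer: 1276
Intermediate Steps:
F = 946 (F = -22*(-43) = 946)
B = 330 (B = -884 + 1214 = 330)
B + F = 330 + 946 = 1276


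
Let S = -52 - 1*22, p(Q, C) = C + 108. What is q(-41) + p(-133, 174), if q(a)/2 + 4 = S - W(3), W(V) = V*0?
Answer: 126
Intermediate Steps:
W(V) = 0
p(Q, C) = 108 + C
S = -74 (S = -52 - 22 = -74)
q(a) = -156 (q(a) = -8 + 2*(-74 - 1*0) = -8 + 2*(-74 + 0) = -8 + 2*(-74) = -8 - 148 = -156)
q(-41) + p(-133, 174) = -156 + (108 + 174) = -156 + 282 = 126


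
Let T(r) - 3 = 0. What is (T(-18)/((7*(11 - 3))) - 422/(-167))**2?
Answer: 582401689/87459904 ≈ 6.6591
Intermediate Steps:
T(r) = 3 (T(r) = 3 + 0 = 3)
(T(-18)/((7*(11 - 3))) - 422/(-167))**2 = (3/((7*(11 - 3))) - 422/(-167))**2 = (3/((7*8)) - 422*(-1/167))**2 = (3/56 + 422/167)**2 = (24133/9352)**2 = 582401689/87459904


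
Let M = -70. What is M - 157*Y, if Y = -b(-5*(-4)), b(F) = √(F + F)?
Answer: -70 + 314*√10 ≈ 922.96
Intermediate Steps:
b(F) = √2*√F (b(F) = √(2*F) = √2*√F)
Y = -2*√10 (Y = -√2*√(-5*(-4)) = -√2*√20 = -√2*2*√5 = -2*√10 ≈ -6.3246)
M - 157*Y = -70 - (-314)*√10 = -70 + 314*√10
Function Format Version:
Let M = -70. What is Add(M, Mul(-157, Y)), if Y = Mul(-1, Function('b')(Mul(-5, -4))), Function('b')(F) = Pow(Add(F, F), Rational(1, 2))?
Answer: Add(-70, Mul(314, Pow(10, Rational(1, 2)))) ≈ 922.96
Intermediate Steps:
Function('b')(F) = Mul(Pow(2, Rational(1, 2)), Pow(F, Rational(1, 2))) (Function('b')(F) = Pow(Mul(2, F), Rational(1, 2)) = Mul(Pow(2, Rational(1, 2)), Pow(F, Rational(1, 2))))
Y = Mul(-2, Pow(10, Rational(1, 2))) (Y = Mul(-1, Mul(Pow(2, Rational(1, 2)), Pow(Mul(-5, -4), Rational(1, 2)))) = Mul(-1, Mul(Pow(2, Rational(1, 2)), Pow(20, Rational(1, 2)))) = Mul(-1, Mul(Pow(2, Rational(1, 2)), Mul(2, Pow(5, Rational(1, 2))))) = Mul(-1, Mul(2, Pow(10, Rational(1, 2)))) = Mul(-2, Pow(10, Rational(1, 2))) ≈ -6.3246)
Add(M, Mul(-157, Y)) = Add(-70, Mul(-157, Mul(-2, Pow(10, Rational(1, 2))))) = Add(-70, Mul(314, Pow(10, Rational(1, 2))))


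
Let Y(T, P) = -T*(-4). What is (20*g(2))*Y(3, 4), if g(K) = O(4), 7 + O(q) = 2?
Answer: -1200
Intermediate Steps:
Y(T, P) = 4*T
O(q) = -5 (O(q) = -7 + 2 = -5)
g(K) = -5
(20*g(2))*Y(3, 4) = (20*(-5))*(4*3) = -100*12 = -1200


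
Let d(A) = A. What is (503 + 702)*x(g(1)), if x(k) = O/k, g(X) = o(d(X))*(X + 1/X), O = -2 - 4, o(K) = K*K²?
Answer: -3615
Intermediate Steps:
o(K) = K³
O = -6
g(X) = X³*(X + 1/X)
x(k) = -6/k
(503 + 702)*x(g(1)) = (503 + 702)*(-6/(1² + 1⁴)) = 1205*(-6/(1 + 1)) = 1205*(-6/2) = 1205*(-6*½) = 1205*(-3) = -3615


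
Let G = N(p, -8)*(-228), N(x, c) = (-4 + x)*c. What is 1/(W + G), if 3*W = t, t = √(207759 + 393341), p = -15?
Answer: -77976/2702185981 - 15*√6011/5404371962 ≈ -2.9072e-5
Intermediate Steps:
N(x, c) = c*(-4 + x)
G = -34656 (G = -8*(-4 - 15)*(-228) = -8*(-19)*(-228) = 152*(-228) = -34656)
t = 10*√6011 (t = √601100 = 10*√6011 ≈ 775.31)
W = 10*√6011/3 (W = (10*√6011)/3 = 10*√6011/3 ≈ 258.44)
1/(W + G) = 1/(10*√6011/3 - 34656) = 1/(-34656 + 10*√6011/3)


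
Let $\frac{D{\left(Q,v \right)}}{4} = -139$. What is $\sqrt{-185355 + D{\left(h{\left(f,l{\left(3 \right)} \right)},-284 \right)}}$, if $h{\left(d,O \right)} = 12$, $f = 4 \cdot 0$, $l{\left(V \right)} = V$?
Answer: $i \sqrt{185911} \approx 431.17 i$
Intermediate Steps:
$f = 0$
$D{\left(Q,v \right)} = -556$ ($D{\left(Q,v \right)} = 4 \left(-139\right) = -556$)
$\sqrt{-185355 + D{\left(h{\left(f,l{\left(3 \right)} \right)},-284 \right)}} = \sqrt{-185355 - 556} = \sqrt{-185911} = i \sqrt{185911}$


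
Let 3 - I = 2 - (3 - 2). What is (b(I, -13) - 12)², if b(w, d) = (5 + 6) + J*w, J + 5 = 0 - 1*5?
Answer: 441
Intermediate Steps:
J = -10 (J = -5 + (0 - 1*5) = -5 + (0 - 5) = -5 - 5 = -10)
I = 2 (I = 3 - (2 - (3 - 2)) = 3 - (2 - 1*1) = 3 - (2 - 1) = 3 - 1*1 = 3 - 1 = 2)
b(w, d) = 11 - 10*w (b(w, d) = (5 + 6) - 10*w = 11 - 10*w)
(b(I, -13) - 12)² = ((11 - 10*2) - 12)² = ((11 - 20) - 12)² = (-9 - 12)² = (-21)² = 441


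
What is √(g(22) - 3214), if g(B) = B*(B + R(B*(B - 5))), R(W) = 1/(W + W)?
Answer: I*√3155846/34 ≈ 52.249*I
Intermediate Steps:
R(W) = 1/(2*W)
g(B) = B*(B + 1/(2*B*(-5 + B))) (g(B) = B*(B + 1/(2*((B*(B - 5))))) = B*(B + 1/(2*((B*(-5 + B))))) = B*(B + (1/(B*(-5 + B)))/2) = B*(B + 1/(2*B*(-5 + B))))
√(g(22) - 3214) = √((1 + 2*22²*(-5 + 22))/(2*(-5 + 22)) - 3214) = √((½)*(1 + 2*484*17)/17 - 3214) = √((½)*(1/17)*(1 + 16456) - 3214) = √((½)*(1/17)*16457 - 3214) = √(16457/34 - 3214) = √(-92819/34) = I*√3155846/34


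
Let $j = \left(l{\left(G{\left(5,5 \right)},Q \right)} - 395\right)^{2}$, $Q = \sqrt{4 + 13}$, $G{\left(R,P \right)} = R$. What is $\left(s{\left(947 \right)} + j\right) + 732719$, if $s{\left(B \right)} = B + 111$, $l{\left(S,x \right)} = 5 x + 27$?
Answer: $869626 - 3680 \sqrt{17} \approx 8.5445 \cdot 10^{5}$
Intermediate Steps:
$Q = \sqrt{17} \approx 4.1231$
$l{\left(S,x \right)} = 27 + 5 x$
$j = \left(-368 + 5 \sqrt{17}\right)^{2}$ ($j = \left(\left(27 + 5 \sqrt{17}\right) - 395\right)^{2} = \left(-368 + 5 \sqrt{17}\right)^{2} \approx 1.2068 \cdot 10^{5}$)
$s{\left(B \right)} = 111 + B$
$\left(s{\left(947 \right)} + j\right) + 732719 = \left(\left(111 + 947\right) + \left(135849 - 3680 \sqrt{17}\right)\right) + 732719 = \left(1058 + \left(135849 - 3680 \sqrt{17}\right)\right) + 732719 = \left(136907 - 3680 \sqrt{17}\right) + 732719 = 869626 - 3680 \sqrt{17}$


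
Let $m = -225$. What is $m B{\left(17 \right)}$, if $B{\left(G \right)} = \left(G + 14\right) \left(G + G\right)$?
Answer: $-237150$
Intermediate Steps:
$B{\left(G \right)} = 2 G \left(14 + G\right)$ ($B{\left(G \right)} = \left(14 + G\right) 2 G = 2 G \left(14 + G\right)$)
$m B{\left(17 \right)} = - 225 \cdot 2 \cdot 17 \left(14 + 17\right) = - 225 \cdot 2 \cdot 17 \cdot 31 = \left(-225\right) 1054 = -237150$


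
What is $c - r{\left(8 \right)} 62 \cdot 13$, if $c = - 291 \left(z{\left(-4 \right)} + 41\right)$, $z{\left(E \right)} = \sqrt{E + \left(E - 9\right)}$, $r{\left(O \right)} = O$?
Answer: $-18379 - 291 i \sqrt{17} \approx -18379.0 - 1199.8 i$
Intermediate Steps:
$z{\left(E \right)} = \sqrt{-9 + 2 E}$ ($z{\left(E \right)} = \sqrt{E + \left(-9 + E\right)} = \sqrt{-9 + 2 E}$)
$c = -11931 - 291 i \sqrt{17}$ ($c = - 291 \left(\sqrt{-9 + 2 \left(-4\right)} + 41\right) = - 291 \left(\sqrt{-9 - 8} + 41\right) = - 291 \left(\sqrt{-17} + 41\right) = - 291 \left(i \sqrt{17} + 41\right) = - 291 \left(41 + i \sqrt{17}\right) = -11931 - 291 i \sqrt{17} \approx -11931.0 - 1199.8 i$)
$c - r{\left(8 \right)} 62 \cdot 13 = \left(-11931 - 291 i \sqrt{17}\right) - 8 \cdot 62 \cdot 13 = \left(-11931 - 291 i \sqrt{17}\right) - 496 \cdot 13 = \left(-11931 - 291 i \sqrt{17}\right) - 6448 = -18379 - 291 i \sqrt{17}$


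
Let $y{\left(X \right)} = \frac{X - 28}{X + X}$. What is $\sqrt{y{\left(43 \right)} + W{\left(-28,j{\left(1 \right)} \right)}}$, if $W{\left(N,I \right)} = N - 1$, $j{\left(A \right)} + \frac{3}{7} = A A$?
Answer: $\frac{i \sqrt{213194}}{86} \approx 5.3689 i$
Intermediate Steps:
$j{\left(A \right)} = - \frac{3}{7} + A^{2}$ ($j{\left(A \right)} = - \frac{3}{7} + A A = - \frac{3}{7} + A^{2}$)
$W{\left(N,I \right)} = -1 + N$
$y{\left(X \right)} = \frac{-28 + X}{2 X}$
$\sqrt{y{\left(43 \right)} + W{\left(-28,j{\left(1 \right)} \right)}} = \sqrt{\frac{-28 + 43}{2 \cdot 43} - 29} = \sqrt{\frac{1}{2} \cdot \frac{1}{43} \cdot 15 - 29} = \sqrt{\frac{15}{86} - 29} = \sqrt{- \frac{2479}{86}} = \frac{i \sqrt{213194}}{86}$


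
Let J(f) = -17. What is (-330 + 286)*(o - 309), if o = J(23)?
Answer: 14344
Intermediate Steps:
o = -17
(-330 + 286)*(o - 309) = (-330 + 286)*(-17 - 309) = -44*(-326) = 14344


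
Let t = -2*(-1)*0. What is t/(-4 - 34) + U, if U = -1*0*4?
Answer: 0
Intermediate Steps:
U = 0 (U = 0*4 = 0)
t = 0 (t = 2*0 = 0)
t/(-4 - 34) + U = 0/(-4 - 34) + 0 = 0/(-38) + 0 = -1/38*0 + 0 = 0 + 0 = 0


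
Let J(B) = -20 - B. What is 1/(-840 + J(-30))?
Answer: -1/830 ≈ -0.0012048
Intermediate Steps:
1/(-840 + J(-30)) = 1/(-840 + (-20 - 1*(-30))) = 1/(-840 + (-20 + 30)) = 1/(-840 + 10) = 1/(-830) = -1/830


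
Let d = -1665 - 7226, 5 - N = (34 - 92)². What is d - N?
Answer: -5532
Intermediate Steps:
N = -3359 (N = 5 - (34 - 92)² = 5 - 1*(-58)² = 5 - 1*3364 = 5 - 3364 = -3359)
d = -8891
d - N = -8891 - 1*(-3359) = -8891 + 3359 = -5532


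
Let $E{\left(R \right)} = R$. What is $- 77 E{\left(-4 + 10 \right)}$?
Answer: $-462$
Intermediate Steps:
$- 77 E{\left(-4 + 10 \right)} = - 77 \left(-4 + 10\right) = \left(-77\right) 6 = -462$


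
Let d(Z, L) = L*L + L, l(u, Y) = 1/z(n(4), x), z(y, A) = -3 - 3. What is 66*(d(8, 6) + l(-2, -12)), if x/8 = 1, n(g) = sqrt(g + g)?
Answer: 2761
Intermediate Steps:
n(g) = sqrt(2)*sqrt(g) (n(g) = sqrt(2*g) = sqrt(2)*sqrt(g))
x = 8 (x = 8*1 = 8)
z(y, A) = -6
l(u, Y) = -1/6 (l(u, Y) = 1/(-6) = -1/6)
d(Z, L) = L + L**2 (d(Z, L) = L**2 + L = L + L**2)
66*(d(8, 6) + l(-2, -12)) = 66*(6*(1 + 6) - 1/6) = 66*(6*7 - 1/6) = 66*(42 - 1/6) = 66*(251/6) = 2761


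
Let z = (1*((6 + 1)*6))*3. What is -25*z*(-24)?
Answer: 75600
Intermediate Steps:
z = 126 (z = (1*(7*6))*3 = (1*42)*3 = 42*3 = 126)
-25*z*(-24) = -25*126*(-24) = -3150*(-24) = 75600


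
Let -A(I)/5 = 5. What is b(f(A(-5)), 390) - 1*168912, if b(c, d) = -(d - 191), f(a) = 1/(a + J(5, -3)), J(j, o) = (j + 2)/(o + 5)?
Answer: -169111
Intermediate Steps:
J(j, o) = (2 + j)/(5 + o)
A(I) = -25 (A(I) = -5*5 = -25)
f(a) = 1/(7/2 + a) (f(a) = 1/(a + (2 + 5)/(5 - 3)) = 1/(a + 7/2) = 1/(7/2 + a))
b(c, d) = 191 - d (b(c, d) = -(-191 + d) = 191 - d)
b(f(A(-5)), 390) - 1*168912 = (191 - 1*390) - 1*168912 = (191 - 390) - 168912 = -199 - 168912 = -169111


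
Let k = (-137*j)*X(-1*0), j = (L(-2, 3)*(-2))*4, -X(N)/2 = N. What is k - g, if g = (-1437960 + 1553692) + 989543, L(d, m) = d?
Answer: -1105275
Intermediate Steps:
X(N) = -2*N
j = 16 (j = -2*(-2)*4 = 4*4 = 16)
g = 1105275 (g = 115732 + 989543 = 1105275)
k = 0 (k = (-137*16)*(-(-2)*0) = -(-4384)*0 = -2192*0 = 0)
k - g = 0 - 1*1105275 = 0 - 1105275 = -1105275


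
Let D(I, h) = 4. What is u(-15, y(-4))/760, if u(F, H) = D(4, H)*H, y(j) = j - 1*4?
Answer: -4/95 ≈ -0.042105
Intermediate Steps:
y(j) = -4 + j (y(j) = j - 4 = -4 + j)
u(F, H) = 4*H
u(-15, y(-4))/760 = (4*(-4 - 4))/760 = (4*(-8))*(1/760) = -32*1/760 = -4/95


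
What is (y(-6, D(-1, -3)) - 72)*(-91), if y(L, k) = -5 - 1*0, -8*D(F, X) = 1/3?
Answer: 7007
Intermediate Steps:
D(F, X) = -1/24 (D(F, X) = -⅛/3 = -⅛*⅓ = -1/24)
y(L, k) = -5 (y(L, k) = -5 + 0 = -5)
(y(-6, D(-1, -3)) - 72)*(-91) = (-5 - 72)*(-91) = -77*(-91) = 7007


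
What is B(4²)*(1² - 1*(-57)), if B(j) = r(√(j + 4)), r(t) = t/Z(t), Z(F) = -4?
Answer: -29*√5 ≈ -64.846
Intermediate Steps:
r(t) = -t/4 (r(t) = t/(-4) = t*(-¼) = -t/4)
B(j) = -√(4 + j)/4 (B(j) = -√(j + 4)/4 = -√(4 + j)/4)
B(4²)*(1² - 1*(-57)) = (-√(4 + 4²)/4)*(1² - 1*(-57)) = (-√(4 + 16)/4)*(1 + 57) = -√5/2*58 = -29*√5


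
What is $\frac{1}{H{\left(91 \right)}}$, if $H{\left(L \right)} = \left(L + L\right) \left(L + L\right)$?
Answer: $\frac{1}{33124} \approx 3.019 \cdot 10^{-5}$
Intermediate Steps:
$H{\left(L \right)} = 4 L^{2}$ ($H{\left(L \right)} = 2 L 2 L = 4 L^{2}$)
$\frac{1}{H{\left(91 \right)}} = \frac{1}{4 \cdot 91^{2}} = \frac{1}{4 \cdot 8281} = \frac{1}{33124}$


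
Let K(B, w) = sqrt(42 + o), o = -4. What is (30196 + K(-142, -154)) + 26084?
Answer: 56280 + sqrt(38) ≈ 56286.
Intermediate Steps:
K(B, w) = sqrt(38) (K(B, w) = sqrt(42 - 4) = sqrt(38))
(30196 + K(-142, -154)) + 26084 = (30196 + sqrt(38)) + 26084 = 56280 + sqrt(38)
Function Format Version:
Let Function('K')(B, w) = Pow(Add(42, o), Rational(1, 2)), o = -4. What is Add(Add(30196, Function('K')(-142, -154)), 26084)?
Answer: Add(56280, Pow(38, Rational(1, 2))) ≈ 56286.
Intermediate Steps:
Function('K')(B, w) = Pow(38, Rational(1, 2)) (Function('K')(B, w) = Pow(Add(42, -4), Rational(1, 2)) = Pow(38, Rational(1, 2)))
Add(Add(30196, Function('K')(-142, -154)), 26084) = Add(Add(30196, Pow(38, Rational(1, 2))), 26084) = Add(56280, Pow(38, Rational(1, 2)))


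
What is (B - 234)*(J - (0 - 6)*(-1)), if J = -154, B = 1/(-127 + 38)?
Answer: 3332320/89 ≈ 37442.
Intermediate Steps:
B = -1/89 (B = 1/(-89) = -1/89 ≈ -0.011236)
(B - 234)*(J - (0 - 6)*(-1)) = (-1/89 - 234)*(-154 - (0 - 6)*(-1)) = -20827*(-154 - (-6)*(-1))/89 = -20827*(-154 - 1*6)/89 = -20827*(-154 - 6)/89 = -20827/89*(-160) = 3332320/89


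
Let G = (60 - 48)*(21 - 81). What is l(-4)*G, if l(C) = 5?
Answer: -3600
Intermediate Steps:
G = -720 (G = 12*(-60) = -720)
l(-4)*G = 5*(-720) = -3600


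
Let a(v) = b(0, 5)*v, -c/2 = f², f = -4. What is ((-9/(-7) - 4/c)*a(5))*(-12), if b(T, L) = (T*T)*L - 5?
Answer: 5925/14 ≈ 423.21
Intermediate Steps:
c = -32 (c = -2*(-4)² = -2*16 = -32)
b(T, L) = -5 + L*T² (b(T, L) = T²*L - 5 = L*T² - 5 = -5 + L*T²)
a(v) = -5*v (a(v) = (-5 + 5*0²)*v = (-5 + 5*0)*v = (-5 + 0)*v = -5*v)
((-9/(-7) - 4/c)*a(5))*(-12) = ((-9/(-7) - 4/(-32))*(-5*5))*(-12) = ((-9*(-⅐) - 4*(-1/32))*(-25))*(-12) = ((9/7 + ⅛)*(-25))*(-12) = ((79/56)*(-25))*(-12) = -1975/56*(-12) = 5925/14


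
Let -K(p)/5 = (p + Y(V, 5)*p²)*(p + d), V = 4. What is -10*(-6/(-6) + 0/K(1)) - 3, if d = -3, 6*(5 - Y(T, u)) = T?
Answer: -13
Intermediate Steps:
Y(T, u) = 5 - T/6
K(p) = -5*(-3 + p)*(p + 13*p²/3) (K(p) = -5*(p + (5 - ⅙*4)*p²)*(p - 3) = -5*(p + (5 - ⅔)*p²)*(-3 + p) = -5*(p + 13*p²/3)*(-3 + p) = -5*(-3 + p)*(p + 13*p²/3))
-10*(-6/(-6) + 0/K(1)) - 3 = -10*(-6/(-6) + 0/(((5/3)*1*(9 - 13*1² + 36*1)))) - 3 = -10*(-6*(-⅙) + 0/(((5/3)*1*(9 - 13*1 + 36)))) - 3 = -10*(1 + 0/(((5/3)*1*(9 - 13 + 36)))) - 3 = -10*(1 + 0/(((5/3)*1*32))) - 3 = -10*(1 + 0/(160/3)) - 3 = -10*(1 + 0*(3/160)) - 3 = -10*(1 + 0) - 3 = -10*1 - 3 = -10 - 3 = -13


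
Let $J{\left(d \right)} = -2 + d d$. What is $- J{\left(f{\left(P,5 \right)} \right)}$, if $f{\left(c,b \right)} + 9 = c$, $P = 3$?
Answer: $-34$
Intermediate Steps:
$f{\left(c,b \right)} = -9 + c$
$J{\left(d \right)} = -2 + d^{2}$
$- J{\left(f{\left(P,5 \right)} \right)} = - (-2 + \left(-9 + 3\right)^{2}) = - (-2 + \left(-6\right)^{2}) = - (-2 + 36) = \left(-1\right) 34 = -34$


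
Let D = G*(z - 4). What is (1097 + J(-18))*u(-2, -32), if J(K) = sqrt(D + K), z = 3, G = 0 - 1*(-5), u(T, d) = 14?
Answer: 15358 + 14*I*sqrt(23) ≈ 15358.0 + 67.142*I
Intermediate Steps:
G = 5 (G = 0 + 5 = 5)
D = -5 (D = 5*(3 - 4) = 5*(-1) = -5)
J(K) = sqrt(-5 + K)
(1097 + J(-18))*u(-2, -32) = (1097 + sqrt(-5 - 18))*14 = (1097 + sqrt(-23))*14 = (1097 + I*sqrt(23))*14 = 15358 + 14*I*sqrt(23)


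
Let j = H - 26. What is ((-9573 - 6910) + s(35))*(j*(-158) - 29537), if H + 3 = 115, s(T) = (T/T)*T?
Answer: 709320000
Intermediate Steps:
s(T) = T (s(T) = 1*T = T)
H = 112 (H = -3 + 115 = 112)
j = 86 (j = 112 - 26 = 86)
((-9573 - 6910) + s(35))*(j*(-158) - 29537) = ((-9573 - 6910) + 35)*(86*(-158) - 29537) = (-16483 + 35)*(-13588 - 29537) = -16448*(-43125) = 709320000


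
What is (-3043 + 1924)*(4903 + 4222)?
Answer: -10210875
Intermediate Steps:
(-3043 + 1924)*(4903 + 4222) = -1119*9125 = -10210875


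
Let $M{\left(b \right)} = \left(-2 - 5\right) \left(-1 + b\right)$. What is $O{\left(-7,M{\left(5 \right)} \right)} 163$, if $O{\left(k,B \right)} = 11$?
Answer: $1793$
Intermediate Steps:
$M{\left(b \right)} = 7 - 7 b$ ($M{\left(b \right)} = - 7 \left(-1 + b\right) = 7 - 7 b$)
$O{\left(-7,M{\left(5 \right)} \right)} 163 = 11 \cdot 163 = 1793$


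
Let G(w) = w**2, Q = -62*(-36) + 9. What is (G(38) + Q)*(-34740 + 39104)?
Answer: 16081340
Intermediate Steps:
Q = 2241 (Q = 2232 + 9 = 2241)
(G(38) + Q)*(-34740 + 39104) = (38**2 + 2241)*(-34740 + 39104) = (1444 + 2241)*4364 = 3685*4364 = 16081340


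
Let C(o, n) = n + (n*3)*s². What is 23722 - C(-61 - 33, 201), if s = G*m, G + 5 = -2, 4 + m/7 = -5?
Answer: -117248522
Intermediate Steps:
m = -63 (m = -28 + 7*(-5) = -28 - 35 = -63)
G = -7 (G = -5 - 2 = -7)
s = 441 (s = -7*(-63) = 441)
C(o, n) = 583444*n (C(o, n) = n + (n*3)*441² = n + (3*n)*194481 = n + 583443*n = 583444*n)
23722 - C(-61 - 33, 201) = 23722 - 583444*201 = 23722 - 1*117272244 = 23722 - 117272244 = -117248522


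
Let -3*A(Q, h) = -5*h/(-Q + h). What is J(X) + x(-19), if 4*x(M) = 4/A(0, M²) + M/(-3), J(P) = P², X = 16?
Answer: 15491/60 ≈ 258.18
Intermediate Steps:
A(Q, h) = 5*h/(3*(h - Q)) (A(Q, h) = -(-5)*h/(-Q + h)/3 = -(-5)*h/(h - Q)/3 = -(-5)*h/(3*(h - Q)) = 5*h/(3*(h - Q)))
x(M) = ⅗ - M/12 (x(M) = (4/((5*M²/(3*(M² - 1*0)))) + M/(-3))/4 = (4/((5*M²/(3*(M² + 0)))) + M*(-⅓))/4 = (4/((5*M²/(3*(M²)))) - M/3)/4 = (4/((5*M²/(3*M²))) - M/3)/4 = (4/(5/3) - M/3)/4 = (4*(⅗) - M/3)/4 = (12/5 - M/3)/4 = ⅗ - M/12)
J(X) + x(-19) = 16² + (⅗ - 1/12*(-19)) = 256 + (⅗ + 19/12) = 256 + 131/60 = 15491/60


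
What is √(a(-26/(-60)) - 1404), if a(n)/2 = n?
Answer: I*√315705/15 ≈ 37.458*I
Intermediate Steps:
a(n) = 2*n
√(a(-26/(-60)) - 1404) = √(2*(-26/(-60)) - 1404) = √(2*(-26*(-1/60)) - 1404) = √(2*(13/30) - 1404) = √(13/15 - 1404) = √(-21047/15) = I*√315705/15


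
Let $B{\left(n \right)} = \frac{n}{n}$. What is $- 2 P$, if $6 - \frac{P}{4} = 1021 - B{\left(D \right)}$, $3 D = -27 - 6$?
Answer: $8112$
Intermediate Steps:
$D = -11$ ($D = \frac{-27 - 6}{3} = \frac{1}{3} \left(-33\right) = -11$)
$B{\left(n \right)} = 1$
$P = -4056$ ($P = 24 - 4 \left(1021 - 1\right) = 24 - 4080 = -4056$)
$- 2 P = \left(-2\right) \left(-4056\right) = 8112$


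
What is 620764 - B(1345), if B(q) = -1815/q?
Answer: 166985879/269 ≈ 6.2077e+5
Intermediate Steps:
620764 - B(1345) = 620764 - (-1815)/1345 = 620764 - 1*(-363/269) = 620764 + 363/269 = 166985879/269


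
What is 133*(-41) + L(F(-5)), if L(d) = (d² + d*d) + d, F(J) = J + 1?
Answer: -5425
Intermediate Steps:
F(J) = 1 + J
L(d) = d + 2*d² (L(d) = (d² + d²) + d = 2*d² + d = d + 2*d²)
133*(-41) + L(F(-5)) = 133*(-41) + (1 - 5)*(1 + 2*(1 - 5)) = -5453 - 4*(1 + 2*(-4)) = -5453 - 4*(1 - 8) = -5453 - 4*(-7) = -5453 + 28 = -5425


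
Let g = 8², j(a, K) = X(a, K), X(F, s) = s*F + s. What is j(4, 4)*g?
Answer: 1280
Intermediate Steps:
X(F, s) = s + F*s (X(F, s) = F*s + s = s + F*s)
j(a, K) = K*(1 + a)
g = 64
j(4, 4)*g = (4*(1 + 4))*64 = (4*5)*64 = 20*64 = 1280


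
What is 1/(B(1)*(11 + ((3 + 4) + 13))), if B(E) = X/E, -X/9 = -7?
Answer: 1/1953 ≈ 0.00051203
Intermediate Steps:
X = 63 (X = -9*(-7) = 63)
B(E) = 63/E
1/(B(1)*(11 + ((3 + 4) + 13))) = 1/((63/1)*(11 + ((3 + 4) + 13))) = 1/((63*1)*(11 + (7 + 13))) = 1/(63*(11 + 20)) = 1/(63*31) = 1/1953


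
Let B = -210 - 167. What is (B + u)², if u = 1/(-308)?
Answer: 13483157689/94864 ≈ 1.4213e+5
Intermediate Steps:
B = -377
u = -1/308 ≈ -0.0032468
(B + u)² = (-377 - 1/308)² = (-116117/308)² = 13483157689/94864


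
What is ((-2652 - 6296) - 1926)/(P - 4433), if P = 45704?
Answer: -10874/41271 ≈ -0.26348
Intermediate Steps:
((-2652 - 6296) - 1926)/(P - 4433) = ((-2652 - 6296) - 1926)/(45704 - 4433) = (-8948 - 1926)/41271 = -10874*1/41271 = -10874/41271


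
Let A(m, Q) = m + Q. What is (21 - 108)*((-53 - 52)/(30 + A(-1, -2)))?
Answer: 1015/3 ≈ 338.33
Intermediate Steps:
A(m, Q) = Q + m
(21 - 108)*((-53 - 52)/(30 + A(-1, -2))) = (21 - 108)*((-53 - 52)/(30 + (-2 - 1))) = -(-9135)/(30 - 3) = -(-9135)/27 = -87*(-35/9) = 1015/3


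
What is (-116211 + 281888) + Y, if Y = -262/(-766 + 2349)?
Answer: 262266429/1583 ≈ 1.6568e+5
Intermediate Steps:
Y = -262/1583 ≈ -0.16551
(-116211 + 281888) + Y = (-116211 + 281888) - 262/1583 = 165677 - 262/1583 = 262266429/1583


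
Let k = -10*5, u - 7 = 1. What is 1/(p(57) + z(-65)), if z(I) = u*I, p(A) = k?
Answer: -1/570 ≈ -0.0017544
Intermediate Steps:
u = 8 (u = 7 + 1 = 8)
k = -50
p(A) = -50
z(I) = 8*I
1/(p(57) + z(-65)) = 1/(-50 + 8*(-65)) = 1/(-50 - 520) = 1/(-570) = -1/570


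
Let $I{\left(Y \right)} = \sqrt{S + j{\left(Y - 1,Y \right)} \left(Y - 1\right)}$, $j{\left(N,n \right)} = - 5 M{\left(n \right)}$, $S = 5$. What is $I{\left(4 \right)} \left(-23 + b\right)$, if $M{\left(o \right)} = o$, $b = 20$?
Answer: $- 3 i \sqrt{55} \approx - 22.249 i$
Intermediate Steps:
$j{\left(N,n \right)} = - 5 n$
$I{\left(Y \right)} = \sqrt{5 - 5 Y \left(-1 + Y\right)}$ ($I{\left(Y \right)} = \sqrt{5 + - 5 Y \left(Y - 1\right)} = \sqrt{5 + - 5 Y \left(-1 + Y\right)} = \sqrt{5 - 5 Y \left(-1 + Y\right)}$)
$I{\left(4 \right)} \left(-23 + b\right) = \sqrt{5 - 5 \cdot 4^{2} + 5 \cdot 4} \left(-23 + 20\right) = \sqrt{5 - 80 + 20} \left(-3\right) = \sqrt{-55} \left(-3\right) = i \sqrt{55} \left(-3\right) = - 3 i \sqrt{55}$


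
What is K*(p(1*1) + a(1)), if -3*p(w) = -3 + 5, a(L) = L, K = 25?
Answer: 25/3 ≈ 8.3333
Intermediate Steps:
p(w) = -⅔ (p(w) = -(-3 + 5)/3 = -⅓*2 = -⅔)
K*(p(1*1) + a(1)) = 25*(-⅔ + 1) = 25*(⅓) = 25/3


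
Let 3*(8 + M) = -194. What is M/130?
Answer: -109/195 ≈ -0.55897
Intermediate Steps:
M = -218/3 (M = -8 + (⅓)*(-194) = -8 - 194/3 = -218/3 ≈ -72.667)
M/130 = -218/3/130 = -218/3*1/130 = -109/195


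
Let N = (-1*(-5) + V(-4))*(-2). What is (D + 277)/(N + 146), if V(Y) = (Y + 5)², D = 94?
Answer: 371/134 ≈ 2.7687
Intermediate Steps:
V(Y) = (5 + Y)²
N = -12 (N = (-1*(-5) + (5 - 4)²)*(-2) = (5 + 1²)*(-2) = (5 + 1)*(-2) = 6*(-2) = -12)
(D + 277)/(N + 146) = (94 + 277)/(-12 + 146) = 371/134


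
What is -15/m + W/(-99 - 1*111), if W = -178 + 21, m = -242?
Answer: 10286/12705 ≈ 0.80960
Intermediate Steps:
W = -157
-15/m + W/(-99 - 1*111) = -15/(-242) - 157/(-99 - 1*111) = -15*(-1/242) - 157/(-99 - 111) = 15/242 - 157/(-210) = 15/242 - 157*(-1/210) = 15/242 + 157/210 = 10286/12705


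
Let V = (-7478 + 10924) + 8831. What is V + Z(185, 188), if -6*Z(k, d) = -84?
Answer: 12291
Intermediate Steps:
Z(k, d) = 14 (Z(k, d) = -⅙*(-84) = 14)
V = 12277 (V = 3446 + 8831 = 12277)
V + Z(185, 188) = 12277 + 14 = 12291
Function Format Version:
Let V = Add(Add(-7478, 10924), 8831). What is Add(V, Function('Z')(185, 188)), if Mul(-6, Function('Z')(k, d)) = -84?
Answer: 12291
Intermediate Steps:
Function('Z')(k, d) = 14 (Function('Z')(k, d) = Mul(Rational(-1, 6), -84) = 14)
V = 12277 (V = Add(3446, 8831) = 12277)
Add(V, Function('Z')(185, 188)) = Add(12277, 14) = 12291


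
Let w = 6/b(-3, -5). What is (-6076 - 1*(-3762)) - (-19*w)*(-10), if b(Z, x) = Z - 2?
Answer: -2086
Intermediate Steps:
b(Z, x) = -2 + Z
w = -6/5 (w = 6/(-2 - 3) = 6/(-5) = 6*(-1/5) = -6/5 ≈ -1.2000)
(-6076 - 1*(-3762)) - (-19*w)*(-10) = (-6076 - 1*(-3762)) - (-19*(-6/5))*(-10) = (-6076 + 3762) - 114*(-10)/5 = -2314 - 1*(-228) = -2314 + 228 = -2086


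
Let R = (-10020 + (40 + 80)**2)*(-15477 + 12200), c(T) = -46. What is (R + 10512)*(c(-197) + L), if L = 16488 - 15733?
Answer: -10169008332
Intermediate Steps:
L = 755
R = -14353260 (R = (-10020 + 120**2)*(-3277) = (-10020 + 14400)*(-3277) = 4380*(-3277) = -14353260)
(R + 10512)*(c(-197) + L) = (-14353260 + 10512)*(-46 + 755) = -14342748*709 = -10169008332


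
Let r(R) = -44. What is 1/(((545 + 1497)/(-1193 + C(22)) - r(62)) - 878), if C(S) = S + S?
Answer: -1149/960308 ≈ -0.0011965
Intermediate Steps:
C(S) = 2*S
1/(((545 + 1497)/(-1193 + C(22)) - r(62)) - 878) = 1/(((545 + 1497)/(-1193 + 2*22) - 1*(-44)) - 878) = 1/((2042/(-1193 + 44) + 44) - 878) = 1/((2042/(-1149) + 44) - 878) = 1/((2042*(-1/1149) + 44) - 878) = 1/((-2042/1149 + 44) - 878) = 1/(48514/1149 - 878) = 1/(-960308/1149) = -1149/960308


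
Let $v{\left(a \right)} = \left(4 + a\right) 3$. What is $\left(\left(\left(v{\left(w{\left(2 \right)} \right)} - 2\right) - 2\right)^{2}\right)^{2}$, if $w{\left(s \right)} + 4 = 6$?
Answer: $38416$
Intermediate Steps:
$w{\left(s \right)} = 2$ ($w{\left(s \right)} = -4 + 6 = 2$)
$v{\left(a \right)} = 12 + 3 a$
$\left(\left(\left(v{\left(w{\left(2 \right)} \right)} - 2\right) - 2\right)^{2}\right)^{2} = \left(\left(\left(\left(12 + 3 \cdot 2\right) - 2\right) - 2\right)^{2}\right)^{2} = \left(\left(\left(\left(12 + 6\right) - 2\right) - 2\right)^{2}\right)^{2} = \left(\left(\left(18 - 2\right) - 2\right)^{2}\right)^{2} = \left(\left(16 - 2\right)^{2}\right)^{2} = \left(14^{2}\right)^{2} = 196^{2} = 38416$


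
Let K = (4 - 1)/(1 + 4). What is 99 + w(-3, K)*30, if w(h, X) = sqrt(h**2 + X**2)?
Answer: 99 + 18*sqrt(26) ≈ 190.78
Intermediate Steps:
K = 3/5 ≈ 0.60000
w(h, X) = sqrt(X**2 + h**2)
99 + w(-3, K)*30 = 99 + sqrt((3/5)**2 + (-3)**2)*30 = 99 + sqrt(9/25 + 9)*30 = 99 + sqrt(234/25)*30 = 99 + (3*sqrt(26)/5)*30 = 99 + 18*sqrt(26)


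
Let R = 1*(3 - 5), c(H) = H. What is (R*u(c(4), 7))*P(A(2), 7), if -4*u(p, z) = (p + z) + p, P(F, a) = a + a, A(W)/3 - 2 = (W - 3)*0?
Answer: 105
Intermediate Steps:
A(W) = 6 (A(W) = 6 + 3*((W - 3)*0) = 6 + 3*((-3 + W)*0) = 6 + 3*0 = 6 + 0 = 6)
P(F, a) = 2*a
R = -2 (R = 1*(-2) = -2)
u(p, z) = -p/2 - z/4 (u(p, z) = -((p + z) + p)/4 = -(z + 2*p)/4 = -p/2 - z/4)
(R*u(c(4), 7))*P(A(2), 7) = (-2*(-½*4 - ¼*7))*(2*7) = -2*(-2 - 7/4)*14 = -2*(-15/4)*14 = (15/2)*14 = 105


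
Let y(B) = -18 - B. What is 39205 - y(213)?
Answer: 39436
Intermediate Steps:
39205 - y(213) = 39205 - (-18 - 1*213) = 39205 - (-18 - 213) = 39205 - 1*(-231) = 39205 + 231 = 39436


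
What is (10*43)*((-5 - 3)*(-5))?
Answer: 17200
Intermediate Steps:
(10*43)*((-5 - 3)*(-5)) = 430*(-8*(-5)) = 430*40 = 17200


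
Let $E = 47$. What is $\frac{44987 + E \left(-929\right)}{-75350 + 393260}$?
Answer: $\frac{662}{158955} \approx 0.0041647$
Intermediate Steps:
$\frac{44987 + E \left(-929\right)}{-75350 + 393260} = \frac{44987 + 47 \left(-929\right)}{-75350 + 393260} = \frac{44987 - 43663}{317910} = 1324 \cdot \frac{1}{317910} = \frac{662}{158955}$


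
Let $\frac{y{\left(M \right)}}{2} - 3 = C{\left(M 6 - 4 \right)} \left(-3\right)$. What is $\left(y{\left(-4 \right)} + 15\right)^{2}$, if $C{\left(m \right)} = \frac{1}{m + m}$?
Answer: $\frac{349281}{784} \approx 445.51$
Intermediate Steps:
$C{\left(m \right)} = \frac{1}{2 m}$
$y{\left(M \right)} = 6 - \frac{3}{-4 + 6 M}$ ($y{\left(M \right)} = 6 + 2 \frac{1}{2 \left(M 6 - 4\right)} \left(-3\right) = 6 + 2 \frac{1}{2 \left(6 M - 4\right)} \left(-3\right) = 6 + 2 \frac{1}{2 \left(-4 + 6 M\right)} \left(-3\right) = 6 + 2 \left(- \frac{3}{2 \left(-4 + 6 M\right)}\right) = 6 - \frac{3}{-4 + 6 M}$)
$\left(y{\left(-4 \right)} + 15\right)^{2} = \left(\frac{9 \left(-3 + 4 \left(-4\right)\right)}{2 \left(-2 + 3 \left(-4\right)\right)} + 15\right)^{2} = \left(\frac{9 \left(-3 - 16\right)}{2 \left(-2 - 12\right)} + 15\right)^{2} = \left(\frac{9}{2} \frac{1}{-14} \left(-19\right) + 15\right)^{2} = \left(\frac{9}{2} \left(- \frac{1}{14}\right) \left(-19\right) + 15\right)^{2} = \left(\frac{171}{28} + 15\right)^{2} = \left(\frac{591}{28}\right)^{2} = \frac{349281}{784}$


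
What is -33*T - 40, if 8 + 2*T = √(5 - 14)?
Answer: 92 - 99*I/2 ≈ 92.0 - 49.5*I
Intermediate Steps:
T = -4 + 3*I/2 (T = -4 + √(5 - 14)/2 = -4 + √(-9)/2 = -4 + (3*I)/2 = -4 + 3*I/2 ≈ -4.0 + 1.5*I)
-33*T - 40 = -33*(-4 + 3*I/2) - 40 = (132 - 99*I/2) - 40 = 92 - 99*I/2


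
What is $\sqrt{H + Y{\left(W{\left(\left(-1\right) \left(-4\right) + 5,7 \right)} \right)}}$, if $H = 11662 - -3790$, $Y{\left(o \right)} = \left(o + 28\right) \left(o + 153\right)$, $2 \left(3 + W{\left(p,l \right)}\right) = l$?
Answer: $\frac{\sqrt{79307}}{2} \approx 140.81$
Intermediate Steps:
$W{\left(p,l \right)} = -3 + \frac{l}{2}$
$Y{\left(o \right)} = \left(28 + o\right) \left(153 + o\right)$
$H = 15452$ ($H = 11662 + 3790 = 15452$)
$\sqrt{H + Y{\left(W{\left(\left(-1\right) \left(-4\right) + 5,7 \right)} \right)}} = \sqrt{15452 + \left(4284 + \left(-3 + \frac{1}{2} \cdot 7\right)^{2} + 181 \left(-3 + \frac{1}{2} \cdot 7\right)\right)} = \sqrt{15452 + \left(4284 + \left(-3 + \frac{7}{2}\right)^{2} + 181 \left(-3 + \frac{7}{2}\right)\right)} = \sqrt{15452 + \left(4284 + \left(\frac{1}{2}\right)^{2} + 181 \cdot \frac{1}{2}\right)} = \sqrt{15452 + \left(4284 + \frac{1}{4} + \frac{181}{2}\right)} = \sqrt{15452 + \frac{17499}{4}} = \sqrt{\frac{79307}{4}} = \frac{\sqrt{79307}}{2}$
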